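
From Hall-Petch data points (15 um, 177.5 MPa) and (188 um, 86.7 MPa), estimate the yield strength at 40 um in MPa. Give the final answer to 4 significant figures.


sigma_y = sigma0 + k / sqrt(d)
1/sqrt(d1) = 1/sqrt(1.5e-05) = 258.199;  1/sqrt(d2) = 72.9325
k = (sigma1 - sigma2) / (1/sqrt(d1) - 1/sqrt(d2)) = (177.5 - 86.7) / (258.199 - 72.9325) = 0.490105 MPa*m^0.5
sigma0 = sigma1 - k/sqrt(d1) = 177.5 - 0.490105*258.199 = 50.9554 MPa
sigma_y(d3) = 50.9554 + 0.490105 / sqrt(4e-05) = 128.4 MPa


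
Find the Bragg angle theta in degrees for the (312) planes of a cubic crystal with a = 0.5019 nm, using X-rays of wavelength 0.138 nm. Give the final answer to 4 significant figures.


d = a / sqrt(h^2+k^2+l^2)
d = 0.5019 / sqrt(14) = 0.134138 nm
lambda = 2*d*sin(theta)  =>  sin(theta) = lambda / (2*d)
sin(theta) = 0.138 / (2 * 0.134138) = 0.514394
theta = 30.96 deg


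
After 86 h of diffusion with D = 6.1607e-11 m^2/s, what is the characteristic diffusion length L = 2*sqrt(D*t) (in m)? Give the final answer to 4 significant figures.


t = 86 hr = 309600 s
Diffusion length = 2*sqrt(D*t)
= 2*sqrt(6.1607e-11 * 309600)
= 8.735e-03 m


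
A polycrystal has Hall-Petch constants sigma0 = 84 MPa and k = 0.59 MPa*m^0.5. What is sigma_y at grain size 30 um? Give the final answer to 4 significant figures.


sigma_y = sigma0 + k / sqrt(d)
d = 30 um = 3e-05 m
sigma_y = 84 + 0.59 / sqrt(3e-05)
sigma_y = 191.7 MPa


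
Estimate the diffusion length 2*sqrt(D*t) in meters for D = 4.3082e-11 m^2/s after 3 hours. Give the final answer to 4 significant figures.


t = 3 hr = 10800 s
Diffusion length = 2*sqrt(D*t)
= 2*sqrt(4.3082e-11 * 10800)
= 1.364e-03 m


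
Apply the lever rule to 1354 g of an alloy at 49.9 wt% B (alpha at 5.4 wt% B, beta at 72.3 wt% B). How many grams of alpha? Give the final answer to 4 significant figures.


f_alpha = (C_beta - C0) / (C_beta - C_alpha)
f_alpha = (72.3 - 49.9) / (72.3 - 5.4) = 0.334828
m_alpha = f_alpha * m_total = 0.334828 * 1354 = 453.4 g


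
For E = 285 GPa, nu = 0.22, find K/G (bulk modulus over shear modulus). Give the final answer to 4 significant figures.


G = E / (2*(1+nu))
G = 285 / (2*(1+0.22)) = 116.803 GPa
K = E / (3*(1-2*nu))
K = 285 / (3*(1-2*0.22)) = 169.643 GPa
K/G = 169.643 / 116.803 = 1.452


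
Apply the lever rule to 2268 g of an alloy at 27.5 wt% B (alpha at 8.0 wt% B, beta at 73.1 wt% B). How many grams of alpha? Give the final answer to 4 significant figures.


f_alpha = (C_beta - C0) / (C_beta - C_alpha)
f_alpha = (73.1 - 27.5) / (73.1 - 8.0) = 0.700461
m_alpha = f_alpha * m_total = 0.700461 * 2268 = 1589 g


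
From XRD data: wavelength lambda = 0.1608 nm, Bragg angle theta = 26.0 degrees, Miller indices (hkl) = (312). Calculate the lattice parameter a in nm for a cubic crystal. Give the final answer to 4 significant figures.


d = lambda / (2*sin(theta))
d = 0.1608 / (2*sin(26.0 deg))
d = 0.183406 nm
a = d * sqrt(h^2+k^2+l^2) = 0.183406 * sqrt(14)
a = 0.6862 nm


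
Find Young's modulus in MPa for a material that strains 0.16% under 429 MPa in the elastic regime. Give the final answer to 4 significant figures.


E = sigma / epsilon
epsilon = 0.16% = 1.6e-03
E = 429 / 1.6e-03
E = 268100 MPa


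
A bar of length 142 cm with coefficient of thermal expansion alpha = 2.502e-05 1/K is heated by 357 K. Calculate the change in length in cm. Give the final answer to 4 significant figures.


dL = L0 * alpha * dT
dL = 142 * 2.502e-05 * 357
dL = 1.268 cm


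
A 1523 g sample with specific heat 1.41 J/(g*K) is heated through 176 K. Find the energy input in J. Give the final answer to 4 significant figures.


Q = m * cp * dT
Q = 1523 * 1.41 * 176
Q = 377900 J


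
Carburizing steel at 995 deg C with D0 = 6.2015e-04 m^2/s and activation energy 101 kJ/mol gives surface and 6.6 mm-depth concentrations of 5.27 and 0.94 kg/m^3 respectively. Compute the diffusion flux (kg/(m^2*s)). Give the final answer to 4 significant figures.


Step 1: D = D0 * exp(-Qd/(R*T))
T = 995 + 273.15 = 1268.15 K
D = 6.2015e-04 * exp(-101e3 / (8.314 * 1268.15)) = 4.28739e-08 m^2/s
Step 2: J = D * (C1 - C2) / dx
J = 4.28739e-08 * (5.27 - 0.94) / 6.6e-03
J = 2.813e-05 kg/(m^2*s)


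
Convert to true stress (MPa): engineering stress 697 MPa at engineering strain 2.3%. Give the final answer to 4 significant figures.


sigma_true = sigma_eng * (1 + epsilon_eng)
sigma_true = 697 * (1 + 0.023)
sigma_true = 713 MPa


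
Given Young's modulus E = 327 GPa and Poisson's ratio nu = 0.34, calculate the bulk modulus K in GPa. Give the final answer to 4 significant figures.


K = E / (3*(1-2*nu))
K = 327 / (3*(1-2*0.34))
K = 340.6 GPa


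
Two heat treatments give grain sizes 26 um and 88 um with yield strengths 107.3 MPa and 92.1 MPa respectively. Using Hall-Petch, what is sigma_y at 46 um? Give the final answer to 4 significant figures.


sigma_y = sigma0 + k / sqrt(d)
1/sqrt(d1) = 1/sqrt(2.6e-05) = 196.116;  1/sqrt(d2) = 106.6
k = (sigma1 - sigma2) / (1/sqrt(d1) - 1/sqrt(d2)) = (107.3 - 92.1) / (196.116 - 106.6) = 0.169802 MPa*m^0.5
sigma0 = sigma1 - k/sqrt(d1) = 107.3 - 0.169802*196.116 = 73.999 MPa
sigma_y(d3) = 73.999 + 0.169802 / sqrt(4.6e-05) = 99.04 MPa


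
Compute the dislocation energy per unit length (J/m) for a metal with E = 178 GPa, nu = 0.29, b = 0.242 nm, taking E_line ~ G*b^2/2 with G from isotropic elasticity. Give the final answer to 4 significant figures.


Step 1: G = E / (2*(1+nu))
G = 178 / (2*(1+0.29)) = 68.9922 GPa = 6.89922e+10 Pa
Step 2: E_line = G*b^2/2
b = 0.242 nm = 2.42e-10 m
E_line = 0.5 * 6.89922e+10 * (2.42e-10)^2 = 2.02e-09 J/m


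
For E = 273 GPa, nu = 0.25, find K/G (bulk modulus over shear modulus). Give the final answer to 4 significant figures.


G = E / (2*(1+nu))
G = 273 / (2*(1+0.25)) = 109.2 GPa
K = E / (3*(1-2*nu))
K = 273 / (3*(1-2*0.25)) = 182 GPa
K/G = 182 / 109.2 = 1.667


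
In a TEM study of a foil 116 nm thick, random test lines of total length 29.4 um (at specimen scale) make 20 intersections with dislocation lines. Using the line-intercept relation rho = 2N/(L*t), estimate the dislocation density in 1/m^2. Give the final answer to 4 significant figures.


rho = 2N / (L * t)
L = 29.4 um = 2.94e-05 m, t = 116 nm = 1.16e-07 m
rho = 2 * 20 / (2.94e-05 * 1.16e-07)
rho = 1.173e+13 1/m^2


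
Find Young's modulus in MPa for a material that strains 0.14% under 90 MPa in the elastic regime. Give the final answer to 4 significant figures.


E = sigma / epsilon
epsilon = 0.14% = 1.4e-03
E = 90 / 1.4e-03
E = 64290 MPa


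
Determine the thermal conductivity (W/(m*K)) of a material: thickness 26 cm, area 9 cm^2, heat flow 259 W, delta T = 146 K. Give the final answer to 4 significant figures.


k = Q*L / (A*dT)
L = 0.26 m, A = 9e-04 m^2
k = 259 * 0.26 / (9e-04 * 146)
k = 512.5 W/(m*K)


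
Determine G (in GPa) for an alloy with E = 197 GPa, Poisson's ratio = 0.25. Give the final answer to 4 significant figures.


G = E / (2*(1+nu))
G = 197 / (2*(1+0.25))
G = 78.8 GPa


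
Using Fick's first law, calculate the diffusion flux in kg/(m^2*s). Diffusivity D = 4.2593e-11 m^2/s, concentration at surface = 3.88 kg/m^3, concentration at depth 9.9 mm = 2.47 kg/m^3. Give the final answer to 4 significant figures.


J = -D * (dC/dx) = D * (C1 - C2) / dx
J = 4.2593e-11 * (3.88 - 2.47) / 9.9e-03
J = 6.066e-09 kg/(m^2*s)


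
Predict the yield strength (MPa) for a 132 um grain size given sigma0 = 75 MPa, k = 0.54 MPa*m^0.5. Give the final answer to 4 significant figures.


sigma_y = sigma0 + k / sqrt(d)
d = 132 um = 1.32e-04 m
sigma_y = 75 + 0.54 / sqrt(1.32e-04)
sigma_y = 122 MPa


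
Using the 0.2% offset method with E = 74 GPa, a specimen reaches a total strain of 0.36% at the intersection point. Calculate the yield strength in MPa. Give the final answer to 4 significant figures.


Offset strain = 0.002
Elastic strain at yield = total_strain - offset = 3.6e-03 - 0.002 = 1.6e-03
sigma_y = E * elastic_strain = 74000 * 1.6e-03
sigma_y = 118.4 MPa


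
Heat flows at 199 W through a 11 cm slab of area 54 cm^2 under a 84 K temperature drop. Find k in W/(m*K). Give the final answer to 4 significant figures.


k = Q*L / (A*dT)
L = 0.11 m, A = 5.4e-03 m^2
k = 199 * 0.11 / (5.4e-03 * 84)
k = 48.26 W/(m*K)


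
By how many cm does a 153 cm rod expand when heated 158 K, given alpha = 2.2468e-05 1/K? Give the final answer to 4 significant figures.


dL = L0 * alpha * dT
dL = 153 * 2.2468e-05 * 158
dL = 0.5431 cm


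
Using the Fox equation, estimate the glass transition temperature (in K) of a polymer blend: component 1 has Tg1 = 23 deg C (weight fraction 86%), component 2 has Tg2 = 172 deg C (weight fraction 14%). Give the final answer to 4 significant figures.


1/Tg = w1/Tg1 + w2/Tg2 (in Kelvin)
Tg1 = 296.15 K, Tg2 = 445.15 K
1/Tg = 0.86/296.15 + 0.14/445.15
Tg = 310.7 K


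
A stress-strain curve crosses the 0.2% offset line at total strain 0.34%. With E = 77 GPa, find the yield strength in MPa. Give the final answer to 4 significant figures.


Offset strain = 0.002
Elastic strain at yield = total_strain - offset = 3.4e-03 - 0.002 = 1.4e-03
sigma_y = E * elastic_strain = 77000 * 1.4e-03
sigma_y = 107.8 MPa


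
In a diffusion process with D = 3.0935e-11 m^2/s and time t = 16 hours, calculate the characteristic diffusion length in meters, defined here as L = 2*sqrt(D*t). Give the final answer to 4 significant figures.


t = 16 hr = 57600 s
Diffusion length = 2*sqrt(D*t)
= 2*sqrt(3.0935e-11 * 57600)
= 2.67e-03 m


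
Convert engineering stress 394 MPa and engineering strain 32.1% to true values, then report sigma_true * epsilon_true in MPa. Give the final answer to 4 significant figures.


sigma_true = sigma_eng * (1 + epsilon_eng)
sigma_true = 394 * (1 + 0.321) = 520.474 MPa
epsilon_true = ln(1 + epsilon_eng)
epsilon_true = ln(1 + 0.321) = 0.278389
sigma_true * epsilon_true = 520.474 * 0.278389 = 144.9 MPa


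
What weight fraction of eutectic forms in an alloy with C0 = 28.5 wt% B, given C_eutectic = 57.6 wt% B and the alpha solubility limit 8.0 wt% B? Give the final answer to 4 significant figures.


f_primary = (C_e - C0) / (C_e - C_alpha_max)
f_primary = (57.6 - 28.5) / (57.6 - 8.0)
f_primary = 0.586694
f_eutectic = 1 - 0.586694 = 0.4133


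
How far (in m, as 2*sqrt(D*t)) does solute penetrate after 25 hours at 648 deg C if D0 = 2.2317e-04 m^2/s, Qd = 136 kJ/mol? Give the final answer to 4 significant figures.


Step 1: D = D0 * exp(-Qd/(R*T))
T = 921.15 K
D = 2.2317e-04 * exp(-136e3 / (8.314 * 921.15)) = 4.32867e-12 m^2/s
Step 2: L = 2*sqrt(D*t)
t = 25 h = 90000 s
L = 2*sqrt(4.32867e-12 * 90000) = 1.248e-03 m


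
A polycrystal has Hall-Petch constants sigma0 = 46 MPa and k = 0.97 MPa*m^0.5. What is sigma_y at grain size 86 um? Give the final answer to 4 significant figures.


sigma_y = sigma0 + k / sqrt(d)
d = 86 um = 8.6e-05 m
sigma_y = 46 + 0.97 / sqrt(8.6e-05)
sigma_y = 150.6 MPa


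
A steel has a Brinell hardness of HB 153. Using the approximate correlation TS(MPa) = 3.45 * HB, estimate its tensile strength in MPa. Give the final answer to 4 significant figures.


TS (MPa) = 3.45 * HB
TS = 3.45 * 153
TS = 527.9 MPa


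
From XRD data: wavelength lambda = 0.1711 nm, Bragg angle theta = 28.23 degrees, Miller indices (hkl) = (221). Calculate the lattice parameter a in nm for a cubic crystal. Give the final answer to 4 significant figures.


d = lambda / (2*sin(theta))
d = 0.1711 / (2*sin(28.23 deg))
d = 0.180862 nm
a = d * sqrt(h^2+k^2+l^2) = 0.180862 * sqrt(9)
a = 0.5426 nm


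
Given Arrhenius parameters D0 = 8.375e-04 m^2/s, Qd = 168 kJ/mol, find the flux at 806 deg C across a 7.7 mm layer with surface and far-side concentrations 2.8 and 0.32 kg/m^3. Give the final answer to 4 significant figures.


Step 1: D = D0 * exp(-Qd/(R*T))
T = 806 + 273.15 = 1079.15 K
D = 8.375e-04 * exp(-168e3 / (8.314 * 1079.15)) = 6.17878e-12 m^2/s
Step 2: J = D * (C1 - C2) / dx
J = 6.17878e-12 * (2.8 - 0.32) / 7.7e-03
J = 1.99e-09 kg/(m^2*s)


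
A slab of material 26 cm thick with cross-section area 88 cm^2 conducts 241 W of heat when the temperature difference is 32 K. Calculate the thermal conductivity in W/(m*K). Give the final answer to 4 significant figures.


k = Q*L / (A*dT)
L = 0.26 m, A = 8.8e-03 m^2
k = 241 * 0.26 / (8.8e-03 * 32)
k = 222.5 W/(m*K)


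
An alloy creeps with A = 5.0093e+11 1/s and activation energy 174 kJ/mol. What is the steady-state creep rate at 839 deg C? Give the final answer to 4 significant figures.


rate = A * exp(-Q / (R*T))
T = 839 + 273.15 = 1112.15 K
rate = 5.0093e+11 * exp(-174e3 / (8.314 * 1112.15))
rate = 3366 1/s


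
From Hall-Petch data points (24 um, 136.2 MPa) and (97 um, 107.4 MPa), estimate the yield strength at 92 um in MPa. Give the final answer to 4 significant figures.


sigma_y = sigma0 + k / sqrt(d)
1/sqrt(d1) = 1/sqrt(2.4e-05) = 204.124;  1/sqrt(d2) = 101.535
k = (sigma1 - sigma2) / (1/sqrt(d1) - 1/sqrt(d2)) = (136.2 - 107.4) / (204.124 - 101.535) = 0.28073 MPa*m^0.5
sigma0 = sigma1 - k/sqrt(d1) = 136.2 - 0.28073*204.124 = 78.8961 MPa
sigma_y(d3) = 78.8961 + 0.28073 / sqrt(9.2e-05) = 108.2 MPa


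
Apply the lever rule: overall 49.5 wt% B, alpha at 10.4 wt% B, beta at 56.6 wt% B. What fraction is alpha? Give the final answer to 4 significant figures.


f_alpha = (C_beta - C0) / (C_beta - C_alpha)
f_alpha = (56.6 - 49.5) / (56.6 - 10.4)
f_alpha = 0.1537


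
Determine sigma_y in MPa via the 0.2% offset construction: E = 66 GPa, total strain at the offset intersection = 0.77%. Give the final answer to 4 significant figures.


Offset strain = 0.002
Elastic strain at yield = total_strain - offset = 7.7e-03 - 0.002 = 5.7e-03
sigma_y = E * elastic_strain = 66000 * 5.7e-03
sigma_y = 376.2 MPa


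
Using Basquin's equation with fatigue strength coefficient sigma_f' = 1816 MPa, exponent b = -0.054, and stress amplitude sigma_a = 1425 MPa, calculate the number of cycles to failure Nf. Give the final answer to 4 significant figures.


sigma_a = sigma_f' * (2*Nf)^b
2*Nf = (sigma_a / sigma_f')^(1/b)
2*Nf = (1425 / 1816)^(1/-0.054)
2*Nf = 89.1288
Nf = 44.56 cycles


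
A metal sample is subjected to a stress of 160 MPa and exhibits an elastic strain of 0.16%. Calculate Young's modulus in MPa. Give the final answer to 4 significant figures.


E = sigma / epsilon
epsilon = 0.16% = 1.6e-03
E = 160 / 1.6e-03
E = 100000 MPa


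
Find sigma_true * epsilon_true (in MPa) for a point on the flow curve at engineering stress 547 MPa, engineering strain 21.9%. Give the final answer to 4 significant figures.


sigma_true = sigma_eng * (1 + epsilon_eng)
sigma_true = 547 * (1 + 0.219) = 666.793 MPa
epsilon_true = ln(1 + epsilon_eng)
epsilon_true = ln(1 + 0.219) = 0.198031
sigma_true * epsilon_true = 666.793 * 0.198031 = 132 MPa


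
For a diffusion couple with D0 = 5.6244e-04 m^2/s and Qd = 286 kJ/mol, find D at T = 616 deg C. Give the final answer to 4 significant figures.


D = D0 * exp(-Qd / (R*T))
T = 889.15 K
D = 5.6244e-04 * exp(-286e3 / (8.314 * 889.15))
D = 8.87e-21 m^2/s


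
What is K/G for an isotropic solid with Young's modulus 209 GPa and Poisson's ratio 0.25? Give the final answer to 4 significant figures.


G = E / (2*(1+nu))
G = 209 / (2*(1+0.25)) = 83.6 GPa
K = E / (3*(1-2*nu))
K = 209 / (3*(1-2*0.25)) = 139.333 GPa
K/G = 139.333 / 83.6 = 1.667


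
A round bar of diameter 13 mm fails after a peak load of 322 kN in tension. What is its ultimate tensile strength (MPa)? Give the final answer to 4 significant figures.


A0 = pi*(d/2)^2 = pi*(13/2)^2 = 132.732 mm^2
UTS = F_max / A0 = 322*1000 / 132.732
UTS = 2426 MPa


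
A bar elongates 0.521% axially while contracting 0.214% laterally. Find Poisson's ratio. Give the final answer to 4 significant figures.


nu = -epsilon_lat / epsilon_axial
Lateral strain is contraction (negative), so using magnitudes:
nu = 0.214 / 0.521
nu = 0.4107


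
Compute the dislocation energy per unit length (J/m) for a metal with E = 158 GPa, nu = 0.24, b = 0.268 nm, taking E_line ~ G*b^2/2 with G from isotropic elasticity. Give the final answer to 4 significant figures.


Step 1: G = E / (2*(1+nu))
G = 158 / (2*(1+0.24)) = 63.7097 GPa = 6.37097e+10 Pa
Step 2: E_line = G*b^2/2
b = 0.268 nm = 2.68e-10 m
E_line = 0.5 * 6.37097e+10 * (2.68e-10)^2 = 2.288e-09 J/m


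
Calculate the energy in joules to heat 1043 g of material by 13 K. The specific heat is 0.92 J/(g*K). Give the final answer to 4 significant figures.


Q = m * cp * dT
Q = 1043 * 0.92 * 13
Q = 12470 J


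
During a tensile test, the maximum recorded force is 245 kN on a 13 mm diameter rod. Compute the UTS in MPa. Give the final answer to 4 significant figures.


A0 = pi*(d/2)^2 = pi*(13/2)^2 = 132.732 mm^2
UTS = F_max / A0 = 245*1000 / 132.732
UTS = 1846 MPa


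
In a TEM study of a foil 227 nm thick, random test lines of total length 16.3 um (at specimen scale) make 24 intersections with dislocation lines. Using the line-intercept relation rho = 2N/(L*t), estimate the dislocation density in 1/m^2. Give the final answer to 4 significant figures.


rho = 2N / (L * t)
L = 16.3 um = 1.63e-05 m, t = 227 nm = 2.27e-07 m
rho = 2 * 24 / (1.63e-05 * 2.27e-07)
rho = 1.297e+13 1/m^2


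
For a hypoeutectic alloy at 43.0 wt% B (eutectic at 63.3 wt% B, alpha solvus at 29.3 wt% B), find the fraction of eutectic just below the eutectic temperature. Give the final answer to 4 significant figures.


f_primary = (C_e - C0) / (C_e - C_alpha_max)
f_primary = (63.3 - 43.0) / (63.3 - 29.3)
f_primary = 0.597059
f_eutectic = 1 - 0.597059 = 0.4029


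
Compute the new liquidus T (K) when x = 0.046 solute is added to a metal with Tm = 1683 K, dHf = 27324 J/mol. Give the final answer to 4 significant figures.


dT = R*Tm^2*x / dHf
dT = 8.314 * 1683^2 * 0.046 / 27324
dT = 39.6453 K
T_new = 1683 - 39.6453 = 1643 K


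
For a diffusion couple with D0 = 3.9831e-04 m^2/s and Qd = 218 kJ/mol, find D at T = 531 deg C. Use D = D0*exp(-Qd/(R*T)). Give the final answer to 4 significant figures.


D = D0 * exp(-Qd / (R*T))
T = 804.15 K
D = 3.9831e-04 * exp(-218e3 / (8.314 * 804.15))
D = 2.749e-18 m^2/s


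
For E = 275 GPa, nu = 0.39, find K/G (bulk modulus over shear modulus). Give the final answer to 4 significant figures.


G = E / (2*(1+nu))
G = 275 / (2*(1+0.39)) = 98.9209 GPa
K = E / (3*(1-2*nu))
K = 275 / (3*(1-2*0.39)) = 416.667 GPa
K/G = 416.667 / 98.9209 = 4.212


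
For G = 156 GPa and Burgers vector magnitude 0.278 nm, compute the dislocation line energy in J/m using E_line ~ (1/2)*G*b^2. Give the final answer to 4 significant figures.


E = G*b^2/2
b = 0.278 nm = 2.78e-10 m
G = 156 GPa = 1.56e+11 Pa
E = 0.5 * 1.56e+11 * (2.78e-10)^2
E = 6.028e-09 J/m


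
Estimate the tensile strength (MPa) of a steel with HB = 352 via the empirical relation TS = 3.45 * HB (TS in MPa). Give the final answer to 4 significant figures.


TS (MPa) = 3.45 * HB
TS = 3.45 * 352
TS = 1214 MPa


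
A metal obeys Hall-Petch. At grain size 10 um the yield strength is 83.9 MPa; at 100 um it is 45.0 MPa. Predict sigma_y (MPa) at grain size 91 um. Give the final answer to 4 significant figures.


sigma_y = sigma0 + k / sqrt(d)
1/sqrt(d1) = 1/sqrt(1e-05) = 316.228;  1/sqrt(d2) = 100
k = (sigma1 - sigma2) / (1/sqrt(d1) - 1/sqrt(d2)) = (83.9 - 45.0) / (316.228 - 100) = 0.179903 MPa*m^0.5
sigma0 = sigma1 - k/sqrt(d1) = 83.9 - 0.179903*316.228 = 27.0097 MPa
sigma_y(d3) = 27.0097 + 0.179903 / sqrt(9.1e-05) = 45.87 MPa


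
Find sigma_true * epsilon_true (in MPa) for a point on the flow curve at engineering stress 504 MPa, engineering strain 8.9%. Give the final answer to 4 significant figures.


sigma_true = sigma_eng * (1 + epsilon_eng)
sigma_true = 504 * (1 + 0.089) = 548.856 MPa
epsilon_true = ln(1 + epsilon_eng)
epsilon_true = ln(1 + 0.089) = 0.0852598
sigma_true * epsilon_true = 548.856 * 0.0852598 = 46.8 MPa


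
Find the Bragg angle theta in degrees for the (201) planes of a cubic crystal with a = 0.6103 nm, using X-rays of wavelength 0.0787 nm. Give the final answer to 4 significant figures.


d = a / sqrt(h^2+k^2+l^2)
d = 0.6103 / sqrt(5) = 0.272934 nm
lambda = 2*d*sin(theta)  =>  sin(theta) = lambda / (2*d)
sin(theta) = 0.0787 / (2 * 0.272934) = 0.144174
theta = 8.289 deg


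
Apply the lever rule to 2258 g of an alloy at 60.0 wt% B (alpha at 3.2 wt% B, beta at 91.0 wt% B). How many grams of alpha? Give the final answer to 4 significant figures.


f_alpha = (C_beta - C0) / (C_beta - C_alpha)
f_alpha = (91.0 - 60.0) / (91.0 - 3.2) = 0.353075
m_alpha = f_alpha * m_total = 0.353075 * 2258 = 797.2 g


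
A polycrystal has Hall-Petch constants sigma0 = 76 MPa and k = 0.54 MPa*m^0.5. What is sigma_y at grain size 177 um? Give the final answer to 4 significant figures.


sigma_y = sigma0 + k / sqrt(d)
d = 177 um = 1.77e-04 m
sigma_y = 76 + 0.54 / sqrt(1.77e-04)
sigma_y = 116.6 MPa


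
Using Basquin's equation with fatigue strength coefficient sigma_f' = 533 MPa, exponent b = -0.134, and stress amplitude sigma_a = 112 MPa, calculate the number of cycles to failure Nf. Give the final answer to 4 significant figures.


sigma_a = sigma_f' * (2*Nf)^b
2*Nf = (sigma_a / sigma_f')^(1/b)
2*Nf = (112 / 533)^(1/-0.134)
2*Nf = 113773
Nf = 56890 cycles


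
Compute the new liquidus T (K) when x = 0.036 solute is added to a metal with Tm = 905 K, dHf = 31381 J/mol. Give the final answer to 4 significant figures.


dT = R*Tm^2*x / dHf
dT = 8.314 * 905^2 * 0.036 / 31381
dT = 7.81165 K
T_new = 905 - 7.81165 = 897.2 K


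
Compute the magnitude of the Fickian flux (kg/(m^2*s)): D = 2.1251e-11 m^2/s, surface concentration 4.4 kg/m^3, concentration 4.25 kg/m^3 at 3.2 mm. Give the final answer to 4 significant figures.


J = -D * (dC/dx) = D * (C1 - C2) / dx
J = 2.1251e-11 * (4.4 - 4.25) / 3.2e-03
J = 9.961e-10 kg/(m^2*s)


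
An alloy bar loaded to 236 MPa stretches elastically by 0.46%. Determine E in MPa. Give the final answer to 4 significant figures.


E = sigma / epsilon
epsilon = 0.46% = 4.6e-03
E = 236 / 4.6e-03
E = 51300 MPa


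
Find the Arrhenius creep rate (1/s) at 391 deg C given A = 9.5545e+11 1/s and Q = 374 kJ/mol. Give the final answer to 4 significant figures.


rate = A * exp(-Q / (R*T))
T = 391 + 273.15 = 664.15 K
rate = 9.5545e+11 * exp(-374e3 / (8.314 * 664.15))
rate = 3.668e-18 1/s


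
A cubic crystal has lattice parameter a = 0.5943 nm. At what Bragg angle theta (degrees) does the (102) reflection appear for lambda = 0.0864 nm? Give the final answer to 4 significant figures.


d = a / sqrt(h^2+k^2+l^2)
d = 0.5943 / sqrt(5) = 0.265779 nm
lambda = 2*d*sin(theta)  =>  sin(theta) = lambda / (2*d)
sin(theta) = 0.0864 / (2 * 0.265779) = 0.162541
theta = 9.354 deg


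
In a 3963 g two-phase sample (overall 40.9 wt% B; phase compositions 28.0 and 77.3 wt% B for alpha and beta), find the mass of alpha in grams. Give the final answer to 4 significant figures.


f_alpha = (C_beta - C0) / (C_beta - C_alpha)
f_alpha = (77.3 - 40.9) / (77.3 - 28.0) = 0.738337
m_alpha = f_alpha * m_total = 0.738337 * 3963 = 2926 g


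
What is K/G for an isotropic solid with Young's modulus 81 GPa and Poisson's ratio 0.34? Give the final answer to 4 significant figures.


G = E / (2*(1+nu))
G = 81 / (2*(1+0.34)) = 30.2239 GPa
K = E / (3*(1-2*nu))
K = 81 / (3*(1-2*0.34)) = 84.375 GPa
K/G = 84.375 / 30.2239 = 2.792


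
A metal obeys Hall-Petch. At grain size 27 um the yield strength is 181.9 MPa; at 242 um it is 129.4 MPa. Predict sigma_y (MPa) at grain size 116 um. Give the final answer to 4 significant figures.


sigma_y = sigma0 + k / sqrt(d)
1/sqrt(d1) = 1/sqrt(2.7e-05) = 192.45;  1/sqrt(d2) = 64.2824
k = (sigma1 - sigma2) / (1/sqrt(d1) - 1/sqrt(d2)) = (181.9 - 129.4) / (192.45 - 64.2824) = 0.40962 MPa*m^0.5
sigma0 = sigma1 - k/sqrt(d1) = 181.9 - 0.40962*192.45 = 103.069 MPa
sigma_y(d3) = 103.069 + 0.40962 / sqrt(1.16e-04) = 141.1 MPa


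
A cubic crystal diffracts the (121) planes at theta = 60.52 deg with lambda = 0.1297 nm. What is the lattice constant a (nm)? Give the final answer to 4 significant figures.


d = lambda / (2*sin(theta))
d = 0.1297 / (2*sin(60.52 deg))
d = 0.0744951 nm
a = d * sqrt(h^2+k^2+l^2) = 0.0744951 * sqrt(6)
a = 0.1825 nm


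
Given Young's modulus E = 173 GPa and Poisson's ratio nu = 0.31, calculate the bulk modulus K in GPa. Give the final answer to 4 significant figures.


K = E / (3*(1-2*nu))
K = 173 / (3*(1-2*0.31))
K = 151.8 GPa


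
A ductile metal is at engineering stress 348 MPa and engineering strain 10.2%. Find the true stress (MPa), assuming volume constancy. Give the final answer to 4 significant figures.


sigma_true = sigma_eng * (1 + epsilon_eng)
sigma_true = 348 * (1 + 0.102)
sigma_true = 383.5 MPa


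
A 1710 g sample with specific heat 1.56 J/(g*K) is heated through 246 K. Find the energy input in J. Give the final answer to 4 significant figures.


Q = m * cp * dT
Q = 1710 * 1.56 * 246
Q = 656200 J


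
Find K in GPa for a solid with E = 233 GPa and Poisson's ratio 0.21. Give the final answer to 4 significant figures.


K = E / (3*(1-2*nu))
K = 233 / (3*(1-2*0.21))
K = 133.9 GPa


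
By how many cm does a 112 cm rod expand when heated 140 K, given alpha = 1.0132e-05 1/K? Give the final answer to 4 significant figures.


dL = L0 * alpha * dT
dL = 112 * 1.0132e-05 * 140
dL = 0.1589 cm


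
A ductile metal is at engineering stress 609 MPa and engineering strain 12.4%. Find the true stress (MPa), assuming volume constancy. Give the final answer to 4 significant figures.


sigma_true = sigma_eng * (1 + epsilon_eng)
sigma_true = 609 * (1 + 0.124)
sigma_true = 684.5 MPa


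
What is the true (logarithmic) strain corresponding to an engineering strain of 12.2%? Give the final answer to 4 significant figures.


epsilon_true = ln(1 + epsilon_eng)
epsilon_true = ln(1 + 0.122)
epsilon_true = 0.1151


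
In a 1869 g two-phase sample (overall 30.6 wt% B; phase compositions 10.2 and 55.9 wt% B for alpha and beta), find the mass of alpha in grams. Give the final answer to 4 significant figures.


f_alpha = (C_beta - C0) / (C_beta - C_alpha)
f_alpha = (55.9 - 30.6) / (55.9 - 10.2) = 0.553611
m_alpha = f_alpha * m_total = 0.553611 * 1869 = 1035 g


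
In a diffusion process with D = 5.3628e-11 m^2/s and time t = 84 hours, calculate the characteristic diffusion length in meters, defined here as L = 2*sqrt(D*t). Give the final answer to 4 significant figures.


t = 84 hr = 302400 s
Diffusion length = 2*sqrt(D*t)
= 2*sqrt(5.3628e-11 * 302400)
= 8.054e-03 m


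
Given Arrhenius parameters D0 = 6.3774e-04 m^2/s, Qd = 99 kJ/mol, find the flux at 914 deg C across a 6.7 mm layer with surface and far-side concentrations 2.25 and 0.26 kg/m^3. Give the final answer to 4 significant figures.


Step 1: D = D0 * exp(-Qd/(R*T))
T = 914 + 273.15 = 1187.15 K
D = 6.3774e-04 * exp(-99e3 / (8.314 * 1187.15)) = 2.80856e-08 m^2/s
Step 2: J = D * (C1 - C2) / dx
J = 2.80856e-08 * (2.25 - 0.26) / 6.7e-03
J = 8.342e-06 kg/(m^2*s)


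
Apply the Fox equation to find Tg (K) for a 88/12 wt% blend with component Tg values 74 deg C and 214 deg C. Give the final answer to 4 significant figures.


1/Tg = w1/Tg1 + w2/Tg2 (in Kelvin)
Tg1 = 347.15 K, Tg2 = 487.15 K
1/Tg = 0.88/347.15 + 0.12/487.15
Tg = 359.5 K


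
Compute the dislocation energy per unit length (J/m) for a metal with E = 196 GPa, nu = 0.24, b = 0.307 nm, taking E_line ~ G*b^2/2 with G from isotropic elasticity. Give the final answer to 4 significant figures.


Step 1: G = E / (2*(1+nu))
G = 196 / (2*(1+0.24)) = 79.0323 GPa = 7.90323e+10 Pa
Step 2: E_line = G*b^2/2
b = 0.307 nm = 3.07e-10 m
E_line = 0.5 * 7.90323e+10 * (3.07e-10)^2 = 3.724e-09 J/m


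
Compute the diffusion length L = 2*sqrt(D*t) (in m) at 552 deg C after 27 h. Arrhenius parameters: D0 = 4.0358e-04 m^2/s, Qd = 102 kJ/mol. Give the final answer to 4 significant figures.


Step 1: D = D0 * exp(-Qd/(R*T))
T = 825.15 K
D = 4.0358e-04 * exp(-102e3 / (8.314 * 825.15)) = 1.40854e-10 m^2/s
Step 2: L = 2*sqrt(D*t)
t = 27 h = 97200 s
L = 2*sqrt(1.40854e-10 * 97200) = 7.4e-03 m


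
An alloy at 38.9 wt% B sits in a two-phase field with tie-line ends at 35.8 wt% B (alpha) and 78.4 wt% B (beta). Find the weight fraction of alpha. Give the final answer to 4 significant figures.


f_alpha = (C_beta - C0) / (C_beta - C_alpha)
f_alpha = (78.4 - 38.9) / (78.4 - 35.8)
f_alpha = 0.9272


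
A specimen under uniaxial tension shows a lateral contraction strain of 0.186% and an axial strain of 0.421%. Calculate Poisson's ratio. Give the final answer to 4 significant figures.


nu = -epsilon_lat / epsilon_axial
Lateral strain is contraction (negative), so using magnitudes:
nu = 0.186 / 0.421
nu = 0.4418


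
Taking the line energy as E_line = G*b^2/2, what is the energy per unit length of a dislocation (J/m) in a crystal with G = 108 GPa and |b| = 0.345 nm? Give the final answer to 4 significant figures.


E = G*b^2/2
b = 0.345 nm = 3.45e-10 m
G = 108 GPa = 1.08e+11 Pa
E = 0.5 * 1.08e+11 * (3.45e-10)^2
E = 6.427e-09 J/m


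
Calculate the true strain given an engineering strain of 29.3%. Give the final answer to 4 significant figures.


epsilon_true = ln(1 + epsilon_eng)
epsilon_true = ln(1 + 0.293)
epsilon_true = 0.257


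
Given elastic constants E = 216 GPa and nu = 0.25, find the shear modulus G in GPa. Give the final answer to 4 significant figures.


G = E / (2*(1+nu))
G = 216 / (2*(1+0.25))
G = 86.4 GPa


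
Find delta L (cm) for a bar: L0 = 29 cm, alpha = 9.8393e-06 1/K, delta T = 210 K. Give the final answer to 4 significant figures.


dL = L0 * alpha * dT
dL = 29 * 9.8393e-06 * 210
dL = 0.05992 cm


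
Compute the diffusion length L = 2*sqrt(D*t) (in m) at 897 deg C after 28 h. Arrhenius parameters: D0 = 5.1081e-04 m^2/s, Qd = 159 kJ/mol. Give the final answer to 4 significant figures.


Step 1: D = D0 * exp(-Qd/(R*T))
T = 1170.15 K
D = 5.1081e-04 * exp(-159e3 / (8.314 * 1170.15)) = 4.07718e-11 m^2/s
Step 2: L = 2*sqrt(D*t)
t = 28 h = 100800 s
L = 2*sqrt(4.07718e-11 * 100800) = 4.055e-03 m


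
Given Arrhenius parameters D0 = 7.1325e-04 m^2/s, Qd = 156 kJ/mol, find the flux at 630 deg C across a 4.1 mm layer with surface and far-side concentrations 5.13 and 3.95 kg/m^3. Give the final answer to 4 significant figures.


Step 1: D = D0 * exp(-Qd/(R*T))
T = 630 + 273.15 = 903.15 K
D = 7.1325e-04 * exp(-156e3 / (8.314 * 903.15)) = 6.76846e-13 m^2/s
Step 2: J = D * (C1 - C2) / dx
J = 6.76846e-13 * (5.13 - 3.95) / 4.1e-03
J = 1.948e-10 kg/(m^2*s)


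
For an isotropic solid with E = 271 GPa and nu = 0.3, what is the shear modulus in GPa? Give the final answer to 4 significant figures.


G = E / (2*(1+nu))
G = 271 / (2*(1+0.3))
G = 104.2 GPa


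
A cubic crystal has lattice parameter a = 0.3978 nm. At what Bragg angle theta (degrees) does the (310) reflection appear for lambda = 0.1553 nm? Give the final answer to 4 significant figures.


d = a / sqrt(h^2+k^2+l^2)
d = 0.3978 / sqrt(10) = 0.125795 nm
lambda = 2*d*sin(theta)  =>  sin(theta) = lambda / (2*d)
sin(theta) = 0.1553 / (2 * 0.125795) = 0.617272
theta = 38.12 deg


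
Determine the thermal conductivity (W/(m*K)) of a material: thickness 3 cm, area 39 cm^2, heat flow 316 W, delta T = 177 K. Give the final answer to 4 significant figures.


k = Q*L / (A*dT)
L = 0.03 m, A = 3.9e-03 m^2
k = 316 * 0.03 / (3.9e-03 * 177)
k = 13.73 W/(m*K)


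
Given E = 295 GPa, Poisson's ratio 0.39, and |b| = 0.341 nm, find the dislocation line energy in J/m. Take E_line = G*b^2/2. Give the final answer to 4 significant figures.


Step 1: G = E / (2*(1+nu))
G = 295 / (2*(1+0.39)) = 106.115 GPa = 1.06115e+11 Pa
Step 2: E_line = G*b^2/2
b = 0.341 nm = 3.41e-10 m
E_line = 0.5 * 1.06115e+11 * (3.41e-10)^2 = 6.17e-09 J/m


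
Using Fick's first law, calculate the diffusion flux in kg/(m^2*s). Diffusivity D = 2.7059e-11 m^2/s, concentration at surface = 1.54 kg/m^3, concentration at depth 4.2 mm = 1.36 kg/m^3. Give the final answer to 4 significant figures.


J = -D * (dC/dx) = D * (C1 - C2) / dx
J = 2.7059e-11 * (1.54 - 1.36) / 4.2e-03
J = 1.16e-09 kg/(m^2*s)


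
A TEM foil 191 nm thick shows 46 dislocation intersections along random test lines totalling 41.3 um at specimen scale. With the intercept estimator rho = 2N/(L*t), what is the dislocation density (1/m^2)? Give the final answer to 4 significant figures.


rho = 2N / (L * t)
L = 41.3 um = 4.13e-05 m, t = 191 nm = 1.91e-07 m
rho = 2 * 46 / (4.13e-05 * 1.91e-07)
rho = 1.166e+13 1/m^2


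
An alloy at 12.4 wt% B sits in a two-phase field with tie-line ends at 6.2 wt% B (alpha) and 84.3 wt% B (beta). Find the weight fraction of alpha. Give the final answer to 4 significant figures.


f_alpha = (C_beta - C0) / (C_beta - C_alpha)
f_alpha = (84.3 - 12.4) / (84.3 - 6.2)
f_alpha = 0.9206


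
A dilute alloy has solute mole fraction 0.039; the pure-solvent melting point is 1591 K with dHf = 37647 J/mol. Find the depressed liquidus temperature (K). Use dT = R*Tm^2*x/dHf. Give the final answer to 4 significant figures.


dT = R*Tm^2*x / dHf
dT = 8.314 * 1591^2 * 0.039 / 37647
dT = 21.8014 K
T_new = 1591 - 21.8014 = 1569 K


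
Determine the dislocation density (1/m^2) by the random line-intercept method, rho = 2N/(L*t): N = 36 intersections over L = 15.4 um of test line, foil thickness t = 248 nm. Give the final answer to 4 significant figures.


rho = 2N / (L * t)
L = 15.4 um = 1.54e-05 m, t = 248 nm = 2.48e-07 m
rho = 2 * 36 / (1.54e-05 * 2.48e-07)
rho = 1.885e+13 1/m^2


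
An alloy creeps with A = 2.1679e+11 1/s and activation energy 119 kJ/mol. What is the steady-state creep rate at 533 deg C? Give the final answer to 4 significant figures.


rate = A * exp(-Q / (R*T))
T = 533 + 273.15 = 806.15 K
rate = 2.1679e+11 * exp(-119e3 / (8.314 * 806.15))
rate = 4218 1/s


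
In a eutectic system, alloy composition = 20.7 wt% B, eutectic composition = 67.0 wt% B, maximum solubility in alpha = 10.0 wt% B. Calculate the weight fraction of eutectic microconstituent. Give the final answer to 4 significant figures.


f_primary = (C_e - C0) / (C_e - C_alpha_max)
f_primary = (67.0 - 20.7) / (67.0 - 10.0)
f_primary = 0.812281
f_eutectic = 1 - 0.812281 = 0.1877


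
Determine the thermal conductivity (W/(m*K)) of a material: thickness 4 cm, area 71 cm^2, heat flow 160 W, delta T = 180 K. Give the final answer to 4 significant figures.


k = Q*L / (A*dT)
L = 0.04 m, A = 7.1e-03 m^2
k = 160 * 0.04 / (7.1e-03 * 180)
k = 5.008 W/(m*K)


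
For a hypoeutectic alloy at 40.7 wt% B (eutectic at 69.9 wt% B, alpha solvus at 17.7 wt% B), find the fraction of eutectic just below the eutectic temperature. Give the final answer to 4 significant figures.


f_primary = (C_e - C0) / (C_e - C_alpha_max)
f_primary = (69.9 - 40.7) / (69.9 - 17.7)
f_primary = 0.559387
f_eutectic = 1 - 0.559387 = 0.4406


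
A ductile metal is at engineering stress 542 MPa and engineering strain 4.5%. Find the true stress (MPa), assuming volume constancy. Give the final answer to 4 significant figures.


sigma_true = sigma_eng * (1 + epsilon_eng)
sigma_true = 542 * (1 + 0.045)
sigma_true = 566.4 MPa


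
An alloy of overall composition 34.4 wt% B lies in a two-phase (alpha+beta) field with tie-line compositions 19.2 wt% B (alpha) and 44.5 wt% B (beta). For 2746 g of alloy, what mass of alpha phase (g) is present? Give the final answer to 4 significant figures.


f_alpha = (C_beta - C0) / (C_beta - C_alpha)
f_alpha = (44.5 - 34.4) / (44.5 - 19.2) = 0.399209
m_alpha = f_alpha * m_total = 0.399209 * 2746 = 1096 g


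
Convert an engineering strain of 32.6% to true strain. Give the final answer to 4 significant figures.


epsilon_true = ln(1 + epsilon_eng)
epsilon_true = ln(1 + 0.326)
epsilon_true = 0.2822


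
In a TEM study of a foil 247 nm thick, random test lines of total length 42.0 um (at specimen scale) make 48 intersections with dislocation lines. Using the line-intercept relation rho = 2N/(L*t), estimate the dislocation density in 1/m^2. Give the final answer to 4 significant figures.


rho = 2N / (L * t)
L = 42.0 um = 4.2e-05 m, t = 247 nm = 2.47e-07 m
rho = 2 * 48 / (4.2e-05 * 2.47e-07)
rho = 9.254e+12 1/m^2


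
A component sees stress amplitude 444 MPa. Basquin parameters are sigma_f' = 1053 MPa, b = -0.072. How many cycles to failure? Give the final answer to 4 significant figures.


sigma_a = sigma_f' * (2*Nf)^b
2*Nf = (sigma_a / sigma_f')^(1/b)
2*Nf = (444 / 1053)^(1/-0.072)
2*Nf = 161795
Nf = 80900 cycles


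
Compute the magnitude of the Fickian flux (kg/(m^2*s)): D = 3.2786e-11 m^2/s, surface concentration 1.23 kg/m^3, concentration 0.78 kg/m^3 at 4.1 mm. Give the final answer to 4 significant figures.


J = -D * (dC/dx) = D * (C1 - C2) / dx
J = 3.2786e-11 * (1.23 - 0.78) / 4.1e-03
J = 3.598e-09 kg/(m^2*s)


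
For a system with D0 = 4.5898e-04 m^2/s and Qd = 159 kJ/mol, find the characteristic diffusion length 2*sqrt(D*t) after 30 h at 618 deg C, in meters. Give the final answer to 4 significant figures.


Step 1: D = D0 * exp(-Qd/(R*T))
T = 891.15 K
D = 4.5898e-04 * exp(-159e3 / (8.314 * 891.15)) = 2.19631e-13 m^2/s
Step 2: L = 2*sqrt(D*t)
t = 30 h = 108000 s
L = 2*sqrt(2.19631e-13 * 108000) = 3.08e-04 m


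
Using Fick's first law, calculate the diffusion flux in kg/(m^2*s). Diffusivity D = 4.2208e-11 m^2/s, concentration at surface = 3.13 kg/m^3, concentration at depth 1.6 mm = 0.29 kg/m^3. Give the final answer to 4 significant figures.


J = -D * (dC/dx) = D * (C1 - C2) / dx
J = 4.2208e-11 * (3.13 - 0.29) / 1.6e-03
J = 7.492e-08 kg/(m^2*s)


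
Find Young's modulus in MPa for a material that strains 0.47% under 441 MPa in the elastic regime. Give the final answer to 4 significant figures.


E = sigma / epsilon
epsilon = 0.47% = 4.7e-03
E = 441 / 4.7e-03
E = 93830 MPa


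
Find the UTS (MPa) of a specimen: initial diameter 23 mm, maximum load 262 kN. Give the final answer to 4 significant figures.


A0 = pi*(d/2)^2 = pi*(23/2)^2 = 415.476 mm^2
UTS = F_max / A0 = 262*1000 / 415.476
UTS = 630.6 MPa


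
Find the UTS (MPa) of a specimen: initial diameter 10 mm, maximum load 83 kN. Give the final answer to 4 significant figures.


A0 = pi*(d/2)^2 = pi*(10/2)^2 = 78.5398 mm^2
UTS = F_max / A0 = 83*1000 / 78.5398
UTS = 1057 MPa


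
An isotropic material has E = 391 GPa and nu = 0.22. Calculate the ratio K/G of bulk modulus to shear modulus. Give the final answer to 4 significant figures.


G = E / (2*(1+nu))
G = 391 / (2*(1+0.22)) = 160.246 GPa
K = E / (3*(1-2*nu))
K = 391 / (3*(1-2*0.22)) = 232.738 GPa
K/G = 232.738 / 160.246 = 1.452


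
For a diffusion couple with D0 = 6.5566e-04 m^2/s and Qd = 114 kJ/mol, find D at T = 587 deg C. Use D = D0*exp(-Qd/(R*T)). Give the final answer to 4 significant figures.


D = D0 * exp(-Qd / (R*T))
T = 860.15 K
D = 6.5566e-04 * exp(-114e3 / (8.314 * 860.15))
D = 7.825e-11 m^2/s


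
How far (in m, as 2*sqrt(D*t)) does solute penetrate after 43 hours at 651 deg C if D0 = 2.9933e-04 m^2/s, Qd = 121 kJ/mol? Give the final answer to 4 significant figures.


Step 1: D = D0 * exp(-Qd/(R*T))
T = 924.15 K
D = 2.9933e-04 * exp(-121e3 / (8.314 * 924.15)) = 4.33274e-11 m^2/s
Step 2: L = 2*sqrt(D*t)
t = 43 h = 154800 s
L = 2*sqrt(4.33274e-11 * 154800) = 5.18e-03 m


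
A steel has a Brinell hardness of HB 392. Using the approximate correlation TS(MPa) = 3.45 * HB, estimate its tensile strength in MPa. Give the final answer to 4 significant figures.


TS (MPa) = 3.45 * HB
TS = 3.45 * 392
TS = 1352 MPa


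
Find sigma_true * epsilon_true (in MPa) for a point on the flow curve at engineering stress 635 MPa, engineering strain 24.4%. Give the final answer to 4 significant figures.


sigma_true = sigma_eng * (1 + epsilon_eng)
sigma_true = 635 * (1 + 0.244) = 789.94 MPa
epsilon_true = ln(1 + epsilon_eng)
epsilon_true = ln(1 + 0.244) = 0.218332
sigma_true * epsilon_true = 789.94 * 0.218332 = 172.5 MPa
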